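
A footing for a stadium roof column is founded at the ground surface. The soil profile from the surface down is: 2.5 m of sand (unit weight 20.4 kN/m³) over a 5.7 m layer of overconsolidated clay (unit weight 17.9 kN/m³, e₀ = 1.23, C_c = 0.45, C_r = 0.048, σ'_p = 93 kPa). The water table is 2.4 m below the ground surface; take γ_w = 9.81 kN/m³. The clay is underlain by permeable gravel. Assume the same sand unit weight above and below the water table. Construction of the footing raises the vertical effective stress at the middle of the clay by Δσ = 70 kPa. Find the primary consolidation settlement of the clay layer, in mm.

S_c ≈ 228 mm

Mid-depth of clay below the ground surface: z = 2.5 + 5.7/2 = 5.35 m.
Total vertical stress at mid-clay: σ_v = 20.4×2.5 + 17.9×2.85 = 102.02 kPa.
Pore pressure: u = 9.81×(5.35 − 2.4) = 28.94 kPa.
Initial effective stress: σ'_0 = σ_v − u = 102.02 − 28.94 = 73.08 kPa.
Final effective stress: σ'_f = 73.08 + 70 = 143.08 kPa.
σ'_f = 143.08 > σ'_p = 93 kPa, so the stress path crosses the preconsolidation pressure — recompression up to σ'_p, then virgin compression beyond:
S_c = H/(1+e₀)·[C_r·log₁₀(σ'_p/σ'_0) + C_c·log₁₀(σ'_f/σ'_p)]
    = 5.7/2.23 × [0.048×log₁₀(93/73.08) + 0.45×log₁₀(143.08/93)]
    = 2.5561 × [0.0050249 + 0.084193] = 0.228 m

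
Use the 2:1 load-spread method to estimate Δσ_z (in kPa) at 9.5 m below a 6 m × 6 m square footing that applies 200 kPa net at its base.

By the 2:1 method the load spreads at 1 horizontal : 2 vertical, so at depth z the loaded area has grown by z in each plan dimension:
Δσ = qBL/((B+z)(L+z)) = 200×6×6/((6+9.5)(6+9.5)) = 29.969 kPa

Δσ_z ≈ 30 kPa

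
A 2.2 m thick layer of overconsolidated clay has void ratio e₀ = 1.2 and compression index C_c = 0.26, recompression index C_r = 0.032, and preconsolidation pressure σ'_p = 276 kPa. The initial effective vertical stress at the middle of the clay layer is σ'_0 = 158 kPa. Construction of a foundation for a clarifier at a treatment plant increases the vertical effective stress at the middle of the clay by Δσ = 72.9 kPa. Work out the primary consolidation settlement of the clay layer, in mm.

S_c ≈ 5.27 mm

Final effective stress: σ'_f = 158 + 72.9 = 230.9 kPa.
σ'_f = 230.9 ≤ σ'_p = 276 kPa, so the clay remains overconsolidated and only the recompression index applies:
S_c = C_r·H/(1+e₀)·log₁₀(σ'_f/σ'_0) = 0.032×2.2/2.2×log₁₀(230.9/158)
    = 0.032 × 0.16477 = 0.005273 m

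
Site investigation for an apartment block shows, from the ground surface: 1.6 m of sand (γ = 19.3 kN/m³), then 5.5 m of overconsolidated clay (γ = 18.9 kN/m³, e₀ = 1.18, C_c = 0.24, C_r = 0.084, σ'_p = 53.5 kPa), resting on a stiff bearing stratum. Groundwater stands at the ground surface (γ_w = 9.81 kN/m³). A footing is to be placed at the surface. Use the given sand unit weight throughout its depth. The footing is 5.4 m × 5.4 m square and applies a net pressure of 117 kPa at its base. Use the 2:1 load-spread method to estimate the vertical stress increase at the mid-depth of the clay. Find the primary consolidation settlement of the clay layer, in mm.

Mid-depth of clay below the ground surface: z = 1.6 + 5.5/2 = 4.35 m.
Total vertical stress at mid-clay: σ_v = 19.3×1.6 + 18.9×2.75 = 82.855 kPa.
Pore pressure: u = 9.81×(4.35 − 0) = 42.673 kPa.
Initial effective stress: σ'_0 = σ_v − u = 82.855 − 42.673 = 40.182 kPa.
Stress increase at mid-clay by the 2:1 spreading method:
Δσ = qBL/((B+z)(L+z)) = 117×5.4×5.4/((5.4+4.35)(5.4+4.35)) = 35.889 kPa
Final effective stress: σ'_f = 40.182 + 35.889 = 76.071 kPa.
σ'_f = 76.071 > σ'_p = 53.5 kPa, so the stress path crosses the preconsolidation pressure — recompression up to σ'_p, then virgin compression beyond:
S_c = H/(1+e₀)·[C_r·log₁₀(σ'_p/σ'_0) + C_c·log₁₀(σ'_f/σ'_p)]
    = 5.5/2.18 × [0.084×log₁₀(53.5/40.182) + 0.24×log₁₀(76.071/53.5)]
    = 2.5229 × [0.010443 + 0.036688] = 0.1189 m

S_c ≈ 119 mm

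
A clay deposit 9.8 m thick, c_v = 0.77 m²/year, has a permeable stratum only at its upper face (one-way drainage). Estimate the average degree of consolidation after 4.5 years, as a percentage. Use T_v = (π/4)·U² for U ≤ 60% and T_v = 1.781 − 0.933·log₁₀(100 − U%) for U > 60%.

Drainage path length: H_d = H = 9.8 m (single drainage).
T_v = c_v·t/H_d² = 0.77×4.5/9.8² = 0.036079.
T_v = 0.036079 corresponds to the U ≤ 60% branch:
U = √(4T_v/π) = 0.2143

U ≈ 21.4 %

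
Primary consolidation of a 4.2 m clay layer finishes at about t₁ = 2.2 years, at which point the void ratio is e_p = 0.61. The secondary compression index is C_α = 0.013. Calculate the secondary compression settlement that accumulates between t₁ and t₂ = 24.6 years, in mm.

S_s ≈ 35.6 mm

Secondary compression: S_s = C_α·H/(1+e_p)·log₁₀(t₂/t₁)
S_s = 0.013×4.2/(1+0.61)×log₁₀(24.6/2.2)
    = 0.03391 × 1.049 = 0.03556 m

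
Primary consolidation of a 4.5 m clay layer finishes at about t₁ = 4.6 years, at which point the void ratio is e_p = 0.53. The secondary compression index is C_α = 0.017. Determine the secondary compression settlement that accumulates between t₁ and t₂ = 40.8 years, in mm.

S_s ≈ 47.4 mm

Secondary compression: S_s = C_α·H/(1+e_p)·log₁₀(t₂/t₁)
S_s = 0.017×4.5/(1+0.53)×log₁₀(40.8/4.6)
    = 0.05 × 0.9479 = 0.0474 m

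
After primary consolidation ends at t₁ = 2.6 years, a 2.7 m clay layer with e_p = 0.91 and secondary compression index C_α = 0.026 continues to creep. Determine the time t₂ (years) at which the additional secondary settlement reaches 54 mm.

t₂ ≈ 76.6 years

S_s = C_α·H/(1+e_p)·log₁₀(t₂/t₁) ⇒ log₁₀(t₂/t₁) = S_s·(1+e_p)/(C_α·H).
log₁₀(t₂/t₁) = 0.054 × (1+0.91) / (0.026×2.7) = 1.469
t₂ = t₁ × 10^1.469 = 2.6 × 29.46 = 76.6 years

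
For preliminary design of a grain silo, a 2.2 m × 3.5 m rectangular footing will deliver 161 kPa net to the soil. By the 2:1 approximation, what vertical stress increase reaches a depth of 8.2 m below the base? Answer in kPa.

By the 2:1 method the load spreads at 1 horizontal : 2 vertical, so at depth z the loaded area has grown by z in each plan dimension:
Δσ = qBL/((B+z)(L+z)) = 161×2.2×3.5/((2.2+8.2)(3.5+8.2)) = 10.188 kPa

Δσ_z ≈ 10.2 kPa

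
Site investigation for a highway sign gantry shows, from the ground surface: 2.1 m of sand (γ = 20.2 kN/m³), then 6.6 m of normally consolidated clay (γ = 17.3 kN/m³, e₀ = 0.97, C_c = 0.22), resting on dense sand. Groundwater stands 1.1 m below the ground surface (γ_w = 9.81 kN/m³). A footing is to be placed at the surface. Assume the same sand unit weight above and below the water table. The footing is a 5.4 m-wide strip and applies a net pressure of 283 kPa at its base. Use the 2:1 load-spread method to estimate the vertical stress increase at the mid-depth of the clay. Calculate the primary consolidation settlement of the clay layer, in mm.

Mid-depth of clay below the ground surface: z = 2.1 + 6.6/2 = 5.4 m.
Total vertical stress at mid-clay: σ_v = 20.2×2.1 + 17.3×3.3 = 99.51 kPa.
Pore pressure: u = 9.81×(5.4 − 1.1) = 42.183 kPa.
Initial effective stress: σ'_0 = σ_v − u = 99.51 − 42.183 = 57.327 kPa.
Stress increase at mid-clay by the 2:1 spreading method:
Δσ = qB/(B+z) = 283×5.4/(5.4+5.4) = 141.5 kPa
Final effective stress: σ'_f = σ'_0 + Δσ = 57.327 + 141.5 = 198.83 kPa.
Normally consolidated clay, so the full stress increment lies on the virgin compression line:
S_c = C_c·H/(1+e₀)·log₁₀(σ'_f/σ'_0) = 0.22×6.6/(1+0.97)×log₁₀(198.83/57.327)
    = 0.73706 × 0.54012 = 0.3981 m

S_c ≈ 398 mm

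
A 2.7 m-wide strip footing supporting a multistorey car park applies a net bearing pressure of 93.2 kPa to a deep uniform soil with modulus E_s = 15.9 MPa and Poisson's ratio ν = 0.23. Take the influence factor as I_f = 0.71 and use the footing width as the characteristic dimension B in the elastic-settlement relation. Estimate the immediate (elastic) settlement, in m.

S_e ≈ 0.0106 m

Immediate (elastic) settlement: S_e = q·B·(1−ν²)/E_s · I_f.
E_s = 15.9 MPa = 15900 kPa.
S_e = 93.2 × 2.7 × (1 − 0.23²) / 15900 × 0.71
    = 93.2 × 2.7 × 0.9471 / 15900 × 0.71
    = 0.01064 m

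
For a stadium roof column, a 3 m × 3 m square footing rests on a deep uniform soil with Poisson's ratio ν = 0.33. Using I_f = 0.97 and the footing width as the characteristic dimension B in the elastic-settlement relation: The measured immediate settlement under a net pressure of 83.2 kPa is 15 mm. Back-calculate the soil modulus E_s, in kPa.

E_s ≈ 14400 kPa

S_e = q·B·(1−ν²)/E_s · I_f  ⇒  E_s = q·B·(1−ν²)·I_f / S_e.
E_s = 83.2 × 3 × 0.8911 × 0.97 / 0.015 = 14380 kPa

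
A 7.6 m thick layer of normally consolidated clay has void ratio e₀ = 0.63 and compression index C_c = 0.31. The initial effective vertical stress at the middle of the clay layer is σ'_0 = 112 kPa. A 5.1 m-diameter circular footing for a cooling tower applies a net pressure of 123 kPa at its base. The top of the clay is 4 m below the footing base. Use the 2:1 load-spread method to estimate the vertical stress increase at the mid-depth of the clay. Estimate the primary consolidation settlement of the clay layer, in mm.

Mid-depth of clay below the footing base: z = 4 + 7.6/2 = 7.8 m.
Stress increase at mid-clay by the 2:1 spreading method:
Δσ ≈ qD²/(D+z)² = 123×5.1²/(5.1+7.8)² = 19.225 kPa
Final effective stress: σ'_f = σ'_0 + Δσ = 112 + 19.225 = 131.22 kPa.
Normally consolidated clay, so the full stress increment lies on the virgin compression line:
S_c = C_c·H/(1+e₀)·log₁₀(σ'_f/σ'_0) = 0.31×7.6/(1+0.63)×log₁₀(131.22/112)
    = 1.4454 × 0.068782 = 0.09942 m

S_c ≈ 99.4 mm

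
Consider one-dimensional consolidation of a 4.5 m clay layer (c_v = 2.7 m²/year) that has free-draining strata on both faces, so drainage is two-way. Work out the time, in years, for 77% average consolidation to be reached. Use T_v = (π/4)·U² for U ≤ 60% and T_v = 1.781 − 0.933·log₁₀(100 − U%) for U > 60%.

t ≈ 0.957 years

Drainage path length: H_d = H/2 = 2.25 m (double drainage).
U > 60%: T_v = 1.781 − 0.933·log₁₀(100 − 77) = 0.51051.
t = T_v·H_d²/c_v = 0.51051×2.25²/2.7 = 0.9572 years.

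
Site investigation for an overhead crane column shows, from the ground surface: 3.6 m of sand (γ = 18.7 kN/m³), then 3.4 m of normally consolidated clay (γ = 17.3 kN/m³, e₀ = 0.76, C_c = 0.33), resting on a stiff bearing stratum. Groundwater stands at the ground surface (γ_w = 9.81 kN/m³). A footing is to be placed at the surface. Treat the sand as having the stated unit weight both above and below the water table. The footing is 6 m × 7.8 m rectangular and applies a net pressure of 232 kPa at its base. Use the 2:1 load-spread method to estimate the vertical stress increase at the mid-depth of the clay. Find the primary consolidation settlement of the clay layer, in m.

S_c ≈ 0.269 m

Mid-depth of clay below the ground surface: z = 3.6 + 3.4/2 = 5.3 m.
Total vertical stress at mid-clay: σ_v = 18.7×3.6 + 17.3×1.7 = 96.73 kPa.
Pore pressure: u = 9.81×(5.3 − 0) = 51.993 kPa.
Initial effective stress: σ'_0 = σ_v − u = 96.73 − 51.993 = 44.737 kPa.
Stress increase at mid-clay by the 2:1 spreading method:
Δσ = qBL/((B+z)(L+z)) = 232×6×7.8/((6+5.3)(7.8+5.3)) = 73.347 kPa
Final effective stress: σ'_f = σ'_0 + Δσ = 44.737 + 73.347 = 118.08 kPa.
Normally consolidated clay, so the full stress increment lies on the virgin compression line:
S_c = C_c·H/(1+e₀)·log₁₀(σ'_f/σ'_0) = 0.33×3.4/(1+0.76)×log₁₀(118.08/44.737)
    = 0.6375 × 0.42151 = 0.2687 m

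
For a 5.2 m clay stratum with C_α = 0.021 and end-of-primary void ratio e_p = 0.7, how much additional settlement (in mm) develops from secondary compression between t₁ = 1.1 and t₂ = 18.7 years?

Secondary compression: S_s = C_α·H/(1+e_p)·log₁₀(t₂/t₁)
S_s = 0.021×5.2/(1+0.7)×log₁₀(18.7/1.1)
    = 0.06424 × 1.23 = 0.07904 m

S_s ≈ 79 mm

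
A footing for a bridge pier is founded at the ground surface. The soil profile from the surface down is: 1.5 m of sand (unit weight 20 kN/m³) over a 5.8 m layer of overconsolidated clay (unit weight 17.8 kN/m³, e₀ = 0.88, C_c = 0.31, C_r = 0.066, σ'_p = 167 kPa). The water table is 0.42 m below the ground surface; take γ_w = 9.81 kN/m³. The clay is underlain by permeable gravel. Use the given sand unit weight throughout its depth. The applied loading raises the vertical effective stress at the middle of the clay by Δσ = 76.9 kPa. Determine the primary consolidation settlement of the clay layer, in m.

S_c ≈ 0.0912 m

Mid-depth of clay below the ground surface: z = 1.5 + 5.8/2 = 4.4 m.
Total vertical stress at mid-clay: σ_v = 20×1.5 + 17.8×2.9 = 81.62 kPa.
Pore pressure: u = 9.81×(4.4 − 0.42) = 39.044 kPa.
Initial effective stress: σ'_0 = σ_v − u = 81.62 − 39.044 = 42.576 kPa.
Final effective stress: σ'_f = 42.576 + 76.9 = 119.48 kPa.
σ'_f = 119.48 ≤ σ'_p = 167 kPa, so the clay remains overconsolidated and only the recompression index applies:
S_c = C_r·H/(1+e₀)·log₁₀(σ'_f/σ'_0) = 0.066×5.8/1.88×log₁₀(119.48/42.576)
    = 0.20362 × 0.44813 = 0.09125 m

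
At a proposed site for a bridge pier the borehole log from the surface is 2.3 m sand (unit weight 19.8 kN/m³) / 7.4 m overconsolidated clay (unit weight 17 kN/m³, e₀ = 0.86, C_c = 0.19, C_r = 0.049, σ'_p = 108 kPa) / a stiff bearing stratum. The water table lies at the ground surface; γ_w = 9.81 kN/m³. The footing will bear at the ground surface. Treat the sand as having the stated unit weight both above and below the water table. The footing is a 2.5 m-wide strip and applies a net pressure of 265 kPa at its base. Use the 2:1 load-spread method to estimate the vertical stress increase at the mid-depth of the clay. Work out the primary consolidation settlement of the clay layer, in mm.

S_c ≈ 120 mm

Mid-depth of clay below the ground surface: z = 2.3 + 7.4/2 = 6 m.
Total vertical stress at mid-clay: σ_v = 19.8×2.3 + 17×3.7 = 108.44 kPa.
Pore pressure: u = 9.81×(6 − 0) = 58.86 kPa.
Initial effective stress: σ'_0 = σ_v − u = 108.44 − 58.86 = 49.58 kPa.
Stress increase at mid-clay by the 2:1 spreading method:
Δσ = qB/(B+z) = 265×2.5/(2.5+6) = 77.941 kPa
Final effective stress: σ'_f = 49.58 + 77.941 = 127.52 kPa.
σ'_f = 127.52 > σ'_p = 108 kPa, so the stress path crosses the preconsolidation pressure — recompression up to σ'_p, then virgin compression beyond:
S_c = H/(1+e₀)·[C_r·log₁₀(σ'_p/σ'_0) + C_c·log₁₀(σ'_f/σ'_p)]
    = 7.4/1.86 × [0.049×log₁₀(108/49.58) + 0.19×log₁₀(127.52/108)]
    = 3.9785 × [0.016568 + 0.013709] = 0.1205 m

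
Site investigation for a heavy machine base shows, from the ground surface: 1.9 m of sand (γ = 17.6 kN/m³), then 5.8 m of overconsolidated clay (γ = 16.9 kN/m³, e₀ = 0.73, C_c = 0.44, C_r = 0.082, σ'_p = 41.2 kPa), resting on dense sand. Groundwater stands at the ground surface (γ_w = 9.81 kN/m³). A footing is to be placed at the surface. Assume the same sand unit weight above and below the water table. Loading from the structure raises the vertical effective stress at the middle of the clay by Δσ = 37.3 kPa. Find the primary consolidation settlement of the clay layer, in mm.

Mid-depth of clay below the ground surface: z = 1.9 + 5.8/2 = 4.8 m.
Total vertical stress at mid-clay: σ_v = 17.6×1.9 + 16.9×2.9 = 82.45 kPa.
Pore pressure: u = 9.81×(4.8 − 0) = 47.088 kPa.
Initial effective stress: σ'_0 = σ_v − u = 82.45 − 47.088 = 35.362 kPa.
Final effective stress: σ'_f = 35.362 + 37.3 = 72.662 kPa.
σ'_f = 72.662 > σ'_p = 41.2 kPa, so the stress path crosses the preconsolidation pressure — recompression up to σ'_p, then virgin compression beyond:
S_c = H/(1+e₀)·[C_r·log₁₀(σ'_p/σ'_0) + C_c·log₁₀(σ'_f/σ'_p)]
    = 5.8/1.73 × [0.082×log₁₀(41.2/35.362) + 0.44×log₁₀(72.662/41.2)]
    = 3.3526 × [0.0054416 + 0.10842] = 0.3817 m

S_c ≈ 382 mm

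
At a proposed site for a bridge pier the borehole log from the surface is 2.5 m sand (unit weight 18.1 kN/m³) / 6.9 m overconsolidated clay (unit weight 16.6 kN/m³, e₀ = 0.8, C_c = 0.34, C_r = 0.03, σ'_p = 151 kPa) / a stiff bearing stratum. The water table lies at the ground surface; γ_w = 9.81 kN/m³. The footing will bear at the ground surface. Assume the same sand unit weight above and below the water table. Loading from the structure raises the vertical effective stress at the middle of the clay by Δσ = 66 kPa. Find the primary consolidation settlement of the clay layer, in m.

Mid-depth of clay below the ground surface: z = 2.5 + 6.9/2 = 5.95 m.
Total vertical stress at mid-clay: σ_v = 18.1×2.5 + 16.6×3.45 = 102.52 kPa.
Pore pressure: u = 9.81×(5.95 − 0) = 58.37 kPa.
Initial effective stress: σ'_0 = σ_v − u = 102.52 − 58.37 = 44.15 kPa.
Final effective stress: σ'_f = 44.15 + 66 = 110.15 kPa.
σ'_f = 110.15 ≤ σ'_p = 151 kPa, so the clay remains overconsolidated and only the recompression index applies:
S_c = C_r·H/(1+e₀)·log₁₀(σ'_f/σ'_0) = 0.03×6.9/1.8×log₁₀(110.15/44.15)
    = 0.115 × 0.39705 = 0.04566 m

S_c ≈ 0.0457 m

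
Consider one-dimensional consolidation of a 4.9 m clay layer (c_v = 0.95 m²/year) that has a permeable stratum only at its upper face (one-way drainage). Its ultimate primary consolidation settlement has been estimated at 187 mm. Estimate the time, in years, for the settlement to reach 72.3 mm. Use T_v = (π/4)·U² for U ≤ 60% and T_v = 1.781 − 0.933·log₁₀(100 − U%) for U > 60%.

t ≈ 2.97 years

Drainage path length: H_d = H = 4.9 m (single drainage).
U = S(t)/S_ult = 72.3/187 = 0.3866.
U ≤ 60%: T_v = (π/4)·U² = (π/4)×0.38663² = 0.1174.
t = T_v·H_d²/c_v = 0.1174×4.9²/0.95 = 2.967 years.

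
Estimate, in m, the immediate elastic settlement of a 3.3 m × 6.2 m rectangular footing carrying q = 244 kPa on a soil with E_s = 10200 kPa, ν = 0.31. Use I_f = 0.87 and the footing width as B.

Immediate (elastic) settlement: S_e = q·B·(1−ν²)/E_s · I_f.
S_e = 244 × 3.3 × (1 − 0.31²) / 10200 × 0.87
    = 244 × 3.3 × 0.9039 / 10200 × 0.87
    = 0.06208 m

S_e ≈ 0.0621 m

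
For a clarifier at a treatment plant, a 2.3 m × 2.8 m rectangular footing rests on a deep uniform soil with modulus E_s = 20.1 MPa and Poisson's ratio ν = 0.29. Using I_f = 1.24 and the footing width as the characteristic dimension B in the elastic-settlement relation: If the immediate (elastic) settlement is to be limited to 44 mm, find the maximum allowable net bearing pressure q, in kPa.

E_s = 20.1 MPa = 20100 kPa.
S_e = q·B·(1−ν²)/E_s · I_f  ⇒  q = S_e·E_s / (B·(1−ν²)·I_f).
q = 0.044 × 20100 / (2.3 × 0.9159 × 1.24) = 338.6 kPa

q ≈ 339 kPa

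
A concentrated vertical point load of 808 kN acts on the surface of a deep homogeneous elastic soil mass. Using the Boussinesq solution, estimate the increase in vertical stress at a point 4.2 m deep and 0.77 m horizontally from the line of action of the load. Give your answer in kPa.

Boussinesq vertical stress below a point load on an elastic half-space:
Δσ_z = 3P/(2πz²) · [1 + (r/z)²]^(−5/2)
r/z = 0.77/4.2 = 0.18333; [1+(r/z)²]^(−5/2) = 0.92068.
Δσ_z = 3×808/(2π×4.2²) × 0.92068 = 21.87 × 0.92068 = 20.14 kPa

Δσ_z ≈ 20.1 kPa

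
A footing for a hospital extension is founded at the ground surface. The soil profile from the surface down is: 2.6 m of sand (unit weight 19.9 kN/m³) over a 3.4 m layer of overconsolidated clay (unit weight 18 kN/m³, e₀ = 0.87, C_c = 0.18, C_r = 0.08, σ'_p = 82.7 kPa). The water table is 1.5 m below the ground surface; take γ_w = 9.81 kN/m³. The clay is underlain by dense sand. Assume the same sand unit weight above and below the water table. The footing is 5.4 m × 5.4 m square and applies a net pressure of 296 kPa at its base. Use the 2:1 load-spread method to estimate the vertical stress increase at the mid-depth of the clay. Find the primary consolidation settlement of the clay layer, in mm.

Mid-depth of clay below the ground surface: z = 2.6 + 3.4/2 = 4.3 m.
Total vertical stress at mid-clay: σ_v = 19.9×2.6 + 18×1.7 = 82.34 kPa.
Pore pressure: u = 9.81×(4.3 − 1.5) = 27.468 kPa.
Initial effective stress: σ'_0 = σ_v − u = 82.34 − 27.468 = 54.872 kPa.
Stress increase at mid-clay by the 2:1 spreading method:
Δσ = qBL/((B+z)(L+z)) = 296×5.4×5.4/((5.4+4.3)(5.4+4.3)) = 91.735 kPa
Final effective stress: σ'_f = 54.872 + 91.735 = 146.61 kPa.
σ'_f = 146.61 > σ'_p = 82.7 kPa, so the stress path crosses the preconsolidation pressure — recompression up to σ'_p, then virgin compression beyond:
S_c = H/(1+e₀)·[C_r·log₁₀(σ'_p/σ'_0) + C_c·log₁₀(σ'_f/σ'_p)]
    = 3.4/1.87 × [0.08×log₁₀(82.7/54.872) + 0.18×log₁₀(146.61/82.7)]
    = 1.8182 × [0.014252 + 0.044758] = 0.1073 m

S_c ≈ 107 mm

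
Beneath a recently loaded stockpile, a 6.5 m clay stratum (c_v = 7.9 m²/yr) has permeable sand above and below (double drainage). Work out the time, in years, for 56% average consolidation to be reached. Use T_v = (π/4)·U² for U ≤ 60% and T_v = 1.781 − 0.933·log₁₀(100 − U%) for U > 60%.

Drainage path length: H_d = H/2 = 3.25 m (double drainage).
U ≤ 60%: T_v = (π/4)·U² = (π/4)×0.56² = 0.2463.
t = T_v·H_d²/c_v = 0.2463×3.25²/7.9 = 0.3293 years.

t ≈ 0.329 years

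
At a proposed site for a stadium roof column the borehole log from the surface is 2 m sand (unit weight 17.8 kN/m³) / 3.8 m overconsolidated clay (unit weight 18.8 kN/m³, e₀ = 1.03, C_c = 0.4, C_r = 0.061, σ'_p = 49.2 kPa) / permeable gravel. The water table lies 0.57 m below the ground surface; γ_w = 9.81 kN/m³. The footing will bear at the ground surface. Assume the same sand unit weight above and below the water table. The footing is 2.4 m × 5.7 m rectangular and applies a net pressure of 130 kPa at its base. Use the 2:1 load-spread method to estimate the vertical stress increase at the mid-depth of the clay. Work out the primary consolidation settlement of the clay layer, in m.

S_c ≈ 0.117 m

Mid-depth of clay below the ground surface: z = 2 + 3.8/2 = 3.9 m.
Total vertical stress at mid-clay: σ_v = 17.8×2 + 18.8×1.9 = 71.32 kPa.
Pore pressure: u = 9.81×(3.9 − 0.57) = 32.667 kPa.
Initial effective stress: σ'_0 = σ_v − u = 71.32 − 32.667 = 38.653 kPa.
Stress increase at mid-clay by the 2:1 spreading method:
Δσ = qBL/((B+z)(L+z)) = 130×2.4×5.7/((2.4+3.9)(5.7+3.9)) = 29.405 kPa
Final effective stress: σ'_f = 38.653 + 29.405 = 68.058 kPa.
σ'_f = 68.058 > σ'_p = 49.2 kPa, so the stress path crosses the preconsolidation pressure — recompression up to σ'_p, then virgin compression beyond:
S_c = H/(1+e₀)·[C_r·log₁₀(σ'_p/σ'_0) + C_c·log₁₀(σ'_f/σ'_p)]
    = 3.8/2.03 × [0.061×log₁₀(49.2/38.653) + 0.4×log₁₀(68.058/49.2)]
    = 1.8719 × [0.0063917 + 0.056366] = 0.1175 m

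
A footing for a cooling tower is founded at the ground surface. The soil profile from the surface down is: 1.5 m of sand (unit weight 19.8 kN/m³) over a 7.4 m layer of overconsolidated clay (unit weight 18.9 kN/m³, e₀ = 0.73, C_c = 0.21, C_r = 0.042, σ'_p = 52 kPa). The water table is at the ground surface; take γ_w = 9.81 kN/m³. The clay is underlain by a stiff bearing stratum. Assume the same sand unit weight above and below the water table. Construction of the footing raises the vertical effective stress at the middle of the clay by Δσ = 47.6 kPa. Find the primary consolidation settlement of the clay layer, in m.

S_c ≈ 0.245 m

Mid-depth of clay below the ground surface: z = 1.5 + 7.4/2 = 5.2 m.
Total vertical stress at mid-clay: σ_v = 19.8×1.5 + 18.9×3.7 = 99.63 kPa.
Pore pressure: u = 9.81×(5.2 − 0) = 51.012 kPa.
Initial effective stress: σ'_0 = σ_v − u = 99.63 − 51.012 = 48.618 kPa.
Final effective stress: σ'_f = 48.618 + 47.6 = 96.218 kPa.
σ'_f = 96.218 > σ'_p = 52 kPa, so the stress path crosses the preconsolidation pressure — recompression up to σ'_p, then virgin compression beyond:
S_c = H/(1+e₀)·[C_r·log₁₀(σ'_p/σ'_0) + C_c·log₁₀(σ'_f/σ'_p)]
    = 7.4/1.73 × [0.042×log₁₀(52/48.618) + 0.21×log₁₀(96.218/52)]
    = 4.2775 × [0.0012267 + 0.056123] = 0.2453 m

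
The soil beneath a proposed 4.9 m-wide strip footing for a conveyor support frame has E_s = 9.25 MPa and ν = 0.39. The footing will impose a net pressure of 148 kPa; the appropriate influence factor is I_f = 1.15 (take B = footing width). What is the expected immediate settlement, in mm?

Immediate (elastic) settlement: S_e = q·B·(1−ν²)/E_s · I_f.
E_s = 9.25 MPa = 9250 kPa.
S_e = 148 × 4.9 × (1 − 0.39²) / 9250 × 1.15
    = 148 × 4.9 × 0.8479 / 9250 × 1.15
    = 0.07645 m = 76.45 mm

S_e ≈ 76.4 mm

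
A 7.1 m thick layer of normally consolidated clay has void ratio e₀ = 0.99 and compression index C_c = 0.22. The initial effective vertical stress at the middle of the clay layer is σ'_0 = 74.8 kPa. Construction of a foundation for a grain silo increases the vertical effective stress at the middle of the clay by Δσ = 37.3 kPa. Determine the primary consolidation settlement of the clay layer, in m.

Final effective stress: σ'_f = σ'_0 + Δσ = 74.8 + 37.3 = 112.1 kPa.
Normally consolidated clay, so the full stress increment lies on the virgin compression line:
S_c = C_c·H/(1+e₀)·log₁₀(σ'_f/σ'_0) = 0.22×7.1/(1+0.99)×log₁₀(112.1/74.8)
    = 0.78492 × 0.1757 = 0.1379 m

S_c ≈ 0.138 m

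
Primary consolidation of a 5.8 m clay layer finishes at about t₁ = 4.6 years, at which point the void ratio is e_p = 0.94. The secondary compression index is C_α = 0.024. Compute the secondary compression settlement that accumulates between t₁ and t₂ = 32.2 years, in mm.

Secondary compression: S_s = C_α·H/(1+e_p)·log₁₀(t₂/t₁)
S_s = 0.024×5.8/(1+0.94)×log₁₀(32.2/4.6)
    = 0.07175 × 0.8451 = 0.06064 m

S_s ≈ 60.6 mm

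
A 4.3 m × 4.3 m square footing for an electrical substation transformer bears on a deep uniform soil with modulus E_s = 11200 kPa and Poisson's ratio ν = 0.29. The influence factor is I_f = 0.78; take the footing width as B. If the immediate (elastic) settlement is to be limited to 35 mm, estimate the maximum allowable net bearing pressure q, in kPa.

q ≈ 128 kPa

S_e = q·B·(1−ν²)/E_s · I_f  ⇒  q = S_e·E_s / (B·(1−ν²)·I_f).
q = 0.035 × 11200 / (4.3 × 0.9159 × 0.78) = 127.6 kPa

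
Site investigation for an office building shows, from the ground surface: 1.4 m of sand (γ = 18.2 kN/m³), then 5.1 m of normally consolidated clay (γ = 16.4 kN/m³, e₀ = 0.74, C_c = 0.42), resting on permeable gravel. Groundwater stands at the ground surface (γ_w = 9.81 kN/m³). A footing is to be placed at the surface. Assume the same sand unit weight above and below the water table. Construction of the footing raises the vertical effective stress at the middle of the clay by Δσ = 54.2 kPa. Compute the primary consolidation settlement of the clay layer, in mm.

Mid-depth of clay below the ground surface: z = 1.4 + 5.1/2 = 3.95 m.
Total vertical stress at mid-clay: σ_v = 18.2×1.4 + 16.4×2.55 = 67.3 kPa.
Pore pressure: u = 9.81×(3.95 − 0) = 38.75 kPa.
Initial effective stress: σ'_0 = σ_v − u = 67.3 − 38.75 = 28.55 kPa.
Final effective stress: σ'_f = σ'_0 + Δσ = 28.55 + 54.2 = 82.75 kPa.
Normally consolidated clay, so the full stress increment lies on the virgin compression line:
S_c = C_c·H/(1+e₀)·log₁₀(σ'_f/σ'_0) = 0.42×5.1/(1+0.74)×log₁₀(82.75/28.55)
    = 1.231 × 0.46216 = 0.5689 m

S_c ≈ 569 mm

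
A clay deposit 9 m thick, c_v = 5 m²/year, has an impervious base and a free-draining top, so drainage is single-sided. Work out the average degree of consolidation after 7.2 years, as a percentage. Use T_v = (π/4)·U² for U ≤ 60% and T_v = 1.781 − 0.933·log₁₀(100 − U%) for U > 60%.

Drainage path length: H_d = H = 9 m (single drainage).
T_v = c_v·t/H_d² = 5×7.2/9² = 0.44444.
T_v = 0.44444 corresponds to the U > 60% branch:
U = 1 − 10^((1.781 − T_v)/0.933)/100 = 0.7293

U ≈ 72.9 %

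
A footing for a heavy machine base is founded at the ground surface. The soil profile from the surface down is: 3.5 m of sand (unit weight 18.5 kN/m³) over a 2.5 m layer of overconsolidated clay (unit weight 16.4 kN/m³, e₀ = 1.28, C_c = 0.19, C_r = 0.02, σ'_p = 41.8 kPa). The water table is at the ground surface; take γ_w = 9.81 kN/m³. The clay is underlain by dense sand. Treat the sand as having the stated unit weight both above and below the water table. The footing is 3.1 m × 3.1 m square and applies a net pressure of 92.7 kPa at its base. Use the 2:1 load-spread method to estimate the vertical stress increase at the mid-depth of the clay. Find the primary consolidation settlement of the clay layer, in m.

S_c ≈ 0.0224 m

Mid-depth of clay below the ground surface: z = 3.5 + 2.5/2 = 4.75 m.
Total vertical stress at mid-clay: σ_v = 18.5×3.5 + 16.4×1.25 = 85.25 kPa.
Pore pressure: u = 9.81×(4.75 − 0) = 46.598 kPa.
Initial effective stress: σ'_0 = σ_v − u = 85.25 − 46.598 = 38.652 kPa.
Stress increase at mid-clay by the 2:1 spreading method:
Δσ = qBL/((B+z)(L+z)) = 92.7×3.1×3.1/((3.1+4.75)(3.1+4.75)) = 14.457 kPa
Final effective stress: σ'_f = 38.652 + 14.457 = 53.109 kPa.
σ'_f = 53.109 > σ'_p = 41.8 kPa, so the stress path crosses the preconsolidation pressure — recompression up to σ'_p, then virgin compression beyond:
S_c = H/(1+e₀)·[C_r·log₁₀(σ'_p/σ'_0) + C_c·log₁₀(σ'_f/σ'_p)]
    = 2.5/2.28 × [0.02×log₁₀(41.8/38.652) + 0.19×log₁₀(53.109/41.8)]
    = 1.0965 × [0.00068009 + 0.019758] = 0.02241 m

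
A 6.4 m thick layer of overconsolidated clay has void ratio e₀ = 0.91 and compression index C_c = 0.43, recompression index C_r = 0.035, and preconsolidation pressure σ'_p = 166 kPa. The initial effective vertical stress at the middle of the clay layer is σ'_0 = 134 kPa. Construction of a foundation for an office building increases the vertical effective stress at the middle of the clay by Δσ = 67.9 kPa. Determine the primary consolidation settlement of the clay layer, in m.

S_c ≈ 0.133 m

Final effective stress: σ'_f = 134 + 67.9 = 201.9 kPa.
σ'_f = 201.9 > σ'_p = 166 kPa, so the stress path crosses the preconsolidation pressure — recompression up to σ'_p, then virgin compression beyond:
S_c = H/(1+e₀)·[C_r·log₁₀(σ'_p/σ'_0) + C_c·log₁₀(σ'_f/σ'_p)]
    = 6.4/1.91 × [0.035×log₁₀(166/134) + 0.43×log₁₀(201.9/166)]
    = 3.3508 × [0.0032551 + 0.036562] = 0.1334 m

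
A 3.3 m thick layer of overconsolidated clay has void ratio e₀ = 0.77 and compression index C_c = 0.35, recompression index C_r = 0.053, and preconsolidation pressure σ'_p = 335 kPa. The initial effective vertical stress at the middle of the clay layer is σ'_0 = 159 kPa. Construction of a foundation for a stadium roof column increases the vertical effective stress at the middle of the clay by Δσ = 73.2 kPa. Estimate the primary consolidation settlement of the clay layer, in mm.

S_c ≈ 16.3 mm

Final effective stress: σ'_f = 159 + 73.2 = 232.2 kPa.
σ'_f = 232.2 ≤ σ'_p = 335 kPa, so the clay remains overconsolidated and only the recompression index applies:
S_c = C_r·H/(1+e₀)·log₁₀(σ'_f/σ'_0) = 0.053×3.3/1.77×log₁₀(232.2/159)
    = 0.098813 × 0.16447 = 0.01625 m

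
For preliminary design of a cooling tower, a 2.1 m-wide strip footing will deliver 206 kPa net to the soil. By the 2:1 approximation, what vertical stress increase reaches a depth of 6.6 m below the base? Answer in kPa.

By the 2:1 method the load spreads at 1 horizontal : 2 vertical, so at depth z the loaded area has grown by z in each plan dimension:
Δσ = qB/(B+z) = 206×2.1/(2.1+6.6) = 49.724 kPa

Δσ_z ≈ 49.7 kPa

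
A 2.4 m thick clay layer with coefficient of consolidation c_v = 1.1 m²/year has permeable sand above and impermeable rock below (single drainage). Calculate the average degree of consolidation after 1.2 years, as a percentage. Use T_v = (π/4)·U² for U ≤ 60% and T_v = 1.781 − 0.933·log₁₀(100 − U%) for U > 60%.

U ≈ 54 %

Drainage path length: H_d = H = 2.4 m (single drainage).
T_v = c_v·t/H_d² = 1.1×1.2/2.4² = 0.22917.
T_v = 0.22917 corresponds to the U ≤ 60% branch:
U = √(4T_v/π) = 0.5402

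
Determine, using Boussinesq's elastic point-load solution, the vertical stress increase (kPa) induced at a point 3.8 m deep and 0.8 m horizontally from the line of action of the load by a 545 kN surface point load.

Boussinesq vertical stress below a point load on an elastic half-space:
Δσ_z = 3P/(2πz²) · [1 + (r/z)²]^(−5/2)
r/z = 0.8/3.8 = 0.21053; [1+(r/z)²]^(−5/2) = 0.89725.
Δσ_z = 3×545/(2π×3.8²) × 0.89725 = 18.021 × 0.89725 = 16.17 kPa

Δσ_z ≈ 16.2 kPa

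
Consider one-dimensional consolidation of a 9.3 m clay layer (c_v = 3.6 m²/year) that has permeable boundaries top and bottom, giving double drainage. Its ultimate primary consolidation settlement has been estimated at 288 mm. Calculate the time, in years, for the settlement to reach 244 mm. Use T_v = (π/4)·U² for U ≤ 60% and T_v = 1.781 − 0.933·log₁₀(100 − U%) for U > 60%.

t ≈ 4.06 years

Drainage path length: H_d = H/2 = 4.65 m (double drainage).
U = S(t)/S_ult = 244/288 = 0.8472.
U > 60%: T_v = 1.781 − 0.933·log₁₀(100 − 84.722) = 0.67627.
t = T_v·H_d²/c_v = 0.67627×4.65²/3.6 = 4.062 years.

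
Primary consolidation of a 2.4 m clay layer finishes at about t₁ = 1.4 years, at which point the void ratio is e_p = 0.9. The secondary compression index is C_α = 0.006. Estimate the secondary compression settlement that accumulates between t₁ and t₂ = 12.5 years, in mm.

Secondary compression: S_s = C_α·H/(1+e_p)·log₁₀(t₂/t₁)
S_s = 0.006×2.4/(1+0.9)×log₁₀(12.5/1.4)
    = 0.007579 × 0.9508 = 0.007206 m

S_s ≈ 7.21 mm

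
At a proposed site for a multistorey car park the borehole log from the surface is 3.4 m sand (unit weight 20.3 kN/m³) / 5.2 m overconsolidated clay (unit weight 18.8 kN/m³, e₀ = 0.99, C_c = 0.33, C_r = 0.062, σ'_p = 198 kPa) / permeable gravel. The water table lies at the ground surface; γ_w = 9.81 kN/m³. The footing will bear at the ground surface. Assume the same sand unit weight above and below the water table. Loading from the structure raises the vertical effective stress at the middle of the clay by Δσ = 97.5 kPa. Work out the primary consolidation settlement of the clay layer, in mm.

S_c ≈ 68.6 mm

Mid-depth of clay below the ground surface: z = 3.4 + 5.2/2 = 6 m.
Total vertical stress at mid-clay: σ_v = 20.3×3.4 + 18.8×2.6 = 117.9 kPa.
Pore pressure: u = 9.81×(6 − 0) = 58.86 kPa.
Initial effective stress: σ'_0 = σ_v − u = 117.9 − 58.86 = 59.04 kPa.
Final effective stress: σ'_f = 59.04 + 97.5 = 156.54 kPa.
σ'_f = 156.54 ≤ σ'_p = 198 kPa, so the clay remains overconsolidated and only the recompression index applies:
S_c = C_r·H/(1+e₀)·log₁₀(σ'_f/σ'_0) = 0.062×5.2/1.99×log₁₀(156.54/59.04)
    = 0.16201 × 0.42348 = 0.06861 m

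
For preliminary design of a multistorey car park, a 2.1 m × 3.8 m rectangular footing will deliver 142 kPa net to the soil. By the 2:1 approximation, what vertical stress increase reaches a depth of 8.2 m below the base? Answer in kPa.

By the 2:1 method the load spreads at 1 horizontal : 2 vertical, so at depth z the loaded area has grown by z in each plan dimension:
Δσ = qBL/((B+z)(L+z)) = 142×2.1×3.8/((2.1+8.2)(3.8+8.2)) = 9.168 kPa

Δσ_z ≈ 9.17 kPa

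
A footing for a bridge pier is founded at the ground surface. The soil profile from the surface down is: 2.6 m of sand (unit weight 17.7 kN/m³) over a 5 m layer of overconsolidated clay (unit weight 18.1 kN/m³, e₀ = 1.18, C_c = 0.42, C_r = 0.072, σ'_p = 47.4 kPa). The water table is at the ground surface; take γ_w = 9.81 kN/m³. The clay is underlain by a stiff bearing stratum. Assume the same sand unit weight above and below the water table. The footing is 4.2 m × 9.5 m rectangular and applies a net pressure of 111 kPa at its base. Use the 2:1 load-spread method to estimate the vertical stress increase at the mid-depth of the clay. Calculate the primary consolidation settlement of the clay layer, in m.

Mid-depth of clay below the ground surface: z = 2.6 + 5/2 = 5.1 m.
Total vertical stress at mid-clay: σ_v = 17.7×2.6 + 18.1×2.5 = 91.27 kPa.
Pore pressure: u = 9.81×(5.1 − 0) = 50.031 kPa.
Initial effective stress: σ'_0 = σ_v − u = 91.27 − 50.031 = 41.239 kPa.
Stress increase at mid-clay by the 2:1 spreading method:
Δσ = qBL/((B+z)(L+z)) = 111×4.2×9.5/((4.2+5.1)(9.5+5.1)) = 32.618 kPa
Final effective stress: σ'_f = 41.239 + 32.618 = 73.857 kPa.
σ'_f = 73.857 > σ'_p = 47.4 kPa, so the stress path crosses the preconsolidation pressure — recompression up to σ'_p, then virgin compression beyond:
S_c = H/(1+e₀)·[C_r·log₁₀(σ'_p/σ'_0) + C_c·log₁₀(σ'_f/σ'_p)]
    = 5/2.18 × [0.072×log₁₀(47.4/41.239) + 0.42×log₁₀(73.857/47.4)]
    = 2.2936 × [0.0043539 + 0.080898] = 0.1955 m

S_c ≈ 0.196 m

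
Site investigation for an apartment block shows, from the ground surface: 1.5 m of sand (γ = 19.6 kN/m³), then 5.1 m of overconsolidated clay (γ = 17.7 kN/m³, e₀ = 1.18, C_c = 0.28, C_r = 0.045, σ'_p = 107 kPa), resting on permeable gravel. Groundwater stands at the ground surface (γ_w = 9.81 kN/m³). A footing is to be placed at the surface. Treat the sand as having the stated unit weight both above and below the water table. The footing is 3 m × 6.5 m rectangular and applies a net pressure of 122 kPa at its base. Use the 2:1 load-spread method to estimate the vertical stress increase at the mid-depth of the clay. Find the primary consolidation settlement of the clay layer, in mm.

Mid-depth of clay below the ground surface: z = 1.5 + 5.1/2 = 4.05 m.
Total vertical stress at mid-clay: σ_v = 19.6×1.5 + 17.7×2.55 = 74.535 kPa.
Pore pressure: u = 9.81×(4.05 − 0) = 39.73 kPa.
Initial effective stress: σ'_0 = σ_v − u = 74.535 − 39.73 = 34.805 kPa.
Stress increase at mid-clay by the 2:1 spreading method:
Δσ = qBL/((B+z)(L+z)) = 122×3×6.5/((3+4.05)(6.5+4.05)) = 31.985 kPa
Final effective stress: σ'_f = 34.805 + 31.985 = 66.79 kPa.
σ'_f = 66.79 ≤ σ'_p = 107 kPa, so the clay remains overconsolidated and only the recompression index applies:
S_c = C_r·H/(1+e₀)·log₁₀(σ'_f/σ'_0) = 0.045×5.1/2.18×log₁₀(66.79/34.805)
    = 0.10527 × 0.28307 = 0.0298 m

S_c ≈ 29.8 mm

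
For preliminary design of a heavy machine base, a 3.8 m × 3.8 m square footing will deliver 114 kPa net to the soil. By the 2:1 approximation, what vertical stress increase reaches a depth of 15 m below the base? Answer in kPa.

Δσ_z ≈ 4.66 kPa

By the 2:1 method the load spreads at 1 horizontal : 2 vertical, so at depth z the loaded area has grown by z in each plan dimension:
Δσ = qBL/((B+z)(L+z)) = 114×3.8×3.8/((3.8+15)(3.8+15)) = 4.6575 kPa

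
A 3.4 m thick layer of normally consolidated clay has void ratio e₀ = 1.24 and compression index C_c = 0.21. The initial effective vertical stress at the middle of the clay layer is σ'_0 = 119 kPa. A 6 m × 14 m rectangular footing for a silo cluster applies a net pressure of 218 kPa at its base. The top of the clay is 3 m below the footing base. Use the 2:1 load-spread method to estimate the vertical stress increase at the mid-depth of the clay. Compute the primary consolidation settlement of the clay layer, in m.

Mid-depth of clay below the footing base: z = 3 + 3.4/2 = 4.7 m.
Stress increase at mid-clay by the 2:1 spreading method:
Δσ = qBL/((B+z)(L+z)) = 218×6×14/((6+4.7)(14+4.7)) = 91.519 kPa
Final effective stress: σ'_f = σ'_0 + Δσ = 119 + 91.519 = 210.52 kPa.
Normally consolidated clay, so the full stress increment lies on the virgin compression line:
S_c = C_c·H/(1+e₀)·log₁₀(σ'_f/σ'_0) = 0.21×3.4/(1+1.24)×log₁₀(210.52/119)
    = 0.31875 × 0.24775 = 0.07897 m

S_c ≈ 0.079 m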